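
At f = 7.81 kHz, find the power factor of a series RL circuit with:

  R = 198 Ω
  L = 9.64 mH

Step 1 — Angular frequency: ω = 2π·f = 2π·7810 = 4.907e+04 rad/s.
Step 2 — Component impedances:
  R: Z = R = 198 Ω
  L: Z = jωL = j·4.907e+04·0.00964 = 0 + j473.1 Ω
Step 3 — Series combination: Z_total = R + L = 198 + j473.1 Ω = 512.8∠67.3° Ω.
Step 4 — Power factor: PF = cos(φ) = Re(Z)/|Z| = 198/512.8 = 0.3861.
Step 5 — Type: Im(Z) = 473.1 ⇒ lagging (phase φ = 67.3°).

PF = 0.3861 (lagging, φ = 67.3°)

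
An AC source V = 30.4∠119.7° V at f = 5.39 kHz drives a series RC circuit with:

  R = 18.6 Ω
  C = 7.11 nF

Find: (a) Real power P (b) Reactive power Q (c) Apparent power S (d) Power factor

Step 1 — Angular frequency: ω = 2π·f = 2π·5390 = 3.387e+04 rad/s.
Step 2 — Component impedances:
  R: Z = R = 18.6 Ω
  C: Z = 1/(jωC) = -j/(ω·C) = 0 - j4153 Ω
Step 3 — Series combination: Z_total = R + C = 18.6 - j4153 Ω = 4153∠-89.7° Ω.
Step 4 — Source phasor: V = 30.4∠119.7° V = -15.06 + j26.41 V.
Step 5 — Current: I = V / Z = -0.006375 - j0.003598 A = 0.00732∠-150.6° A.
Step 6 — Complex power: S = V·I* = 0.0009966 - j0.2225 VA.
Step 7 — Real power: P = Re(S) = 0.0009966 W.
Step 8 — Reactive power: Q = Im(S) = -0.2225 VAR.
Step 9 — Apparent power: |S| = 0.2225 VA.
Step 10 — Power factor: PF = P/|S| = 0.004479 (leading).

(a) P = 0.0009966 W  (b) Q = -0.2225 VAR  (c) S = 0.2225 VA  (d) PF = 0.004479 (leading)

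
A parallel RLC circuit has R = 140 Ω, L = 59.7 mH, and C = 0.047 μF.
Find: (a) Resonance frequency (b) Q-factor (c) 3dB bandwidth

Step 1 — Resonance: ω₀ = 1/√(LC) = 1/√(0.0597·4.7e-08) = 1.888e+04 rad/s.
Step 2 — f₀ = ω₀/(2π) = 3005 Hz.
Step 3 — Parallel Q: Q = R/(ω₀L) = 140/(1.888e+04·0.0597) = 0.1242.
Step 4 — Bandwidth: Δω = ω₀/Q = 1.52e+05 rad/s; BW = Δω/(2π) = 2.419e+04 Hz.

(a) f₀ = 3005 Hz  (b) Q = 0.1242  (c) BW = 2.419e+04 Hz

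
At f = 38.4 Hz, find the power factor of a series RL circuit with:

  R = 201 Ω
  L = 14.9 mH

Step 1 — Angular frequency: ω = 2π·f = 2π·38.4 = 241.3 rad/s.
Step 2 — Component impedances:
  R: Z = R = 201 Ω
  L: Z = jωL = j·241.3·0.0149 = 0 + j3.595 Ω
Step 3 — Series combination: Z_total = R + L = 201 + j3.595 Ω = 201∠1.0° Ω.
Step 4 — Power factor: PF = cos(φ) = Re(Z)/|Z| = 201/201.032 = 0.9998.
Step 5 — Type: Im(Z) = 3.595 ⇒ lagging (phase φ = 1.0°).

PF = 0.9998 (lagging, φ = 1.0°)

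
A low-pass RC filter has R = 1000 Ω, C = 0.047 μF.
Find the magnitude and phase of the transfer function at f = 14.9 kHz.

Step 1 — Angular frequency: ω = 2π·1.49e+04 = 9.362e+04 rad/s.
Step 2 — Transfer function: H(jω) = 1/(1 + jωRC).
Step 3 — Denominator: 1 + jωRC = 1 + j·9.362e+04·1000·4.7e-08 = 1 + j4.4.
Step 4 — H = 0.04911 - j0.2161.
Step 5 — Magnitude: |H| = 0.2216 (-13.1 dB); phase: φ = -77.2°.

|H| = 0.2216 (-13.1 dB), φ = -77.2°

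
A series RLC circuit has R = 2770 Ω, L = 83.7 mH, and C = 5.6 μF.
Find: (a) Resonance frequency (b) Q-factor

Step 1 — Resonance condition Im(Z)=0 gives ω₀ = 1/√(LC).
Step 2 — ω₀ = 1/√(0.0837·5.6e-06) = 1461 rad/s.
Step 3 — f₀ = ω₀/(2π) = 232.5 Hz.
Step 4 — Series Q: Q = ω₀L/R = 1461·0.0837/2770 = 0.04414.

(a) f₀ = 232.5 Hz  (b) Q = 0.04414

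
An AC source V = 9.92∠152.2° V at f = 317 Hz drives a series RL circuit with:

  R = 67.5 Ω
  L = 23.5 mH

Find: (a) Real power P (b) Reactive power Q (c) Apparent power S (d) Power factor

Step 1 — Angular frequency: ω = 2π·f = 2π·317 = 1992 rad/s.
Step 2 — Component impedances:
  R: Z = R = 67.5 Ω
  L: Z = jωL = j·1992·0.0235 = 0 + j46.81 Ω
Step 3 — Series combination: Z_total = R + L = 67.5 + j46.81 Ω = 82.14∠34.7° Ω.
Step 4 — Source phasor: V = 9.92∠152.2° V = -8.775 + j4.627 V.
Step 5 — Current: I = V / Z = -0.05569 + j0.1072 A = 0.1208∠117.5° A.
Step 6 — Complex power: S = V·I* = 0.9845 + j0.6827 VA.
Step 7 — Real power: P = Re(S) = 0.9845 W.
Step 8 — Reactive power: Q = Im(S) = 0.6827 VAR.
Step 9 — Apparent power: |S| = 1.198 VA.
Step 10 — Power factor: PF = P/|S| = 0.8218 (lagging).

(a) P = 0.9845 W  (b) Q = 0.6827 VAR  (c) S = 1.198 VA  (d) PF = 0.8218 (lagging)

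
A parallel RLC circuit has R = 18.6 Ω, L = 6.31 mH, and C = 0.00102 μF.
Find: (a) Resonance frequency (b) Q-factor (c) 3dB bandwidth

Step 1 — Resonance: ω₀ = 1/√(LC) = 1/√(0.00631·1.02e-09) = 3.942e+05 rad/s.
Step 2 — f₀ = ω₀/(2π) = 6.273e+04 Hz.
Step 3 — Parallel Q: Q = R/(ω₀L) = 18.6/(3.942e+05·0.00631) = 0.007478.
Step 4 — Bandwidth: Δω = ω₀/Q = 5.271e+07 rad/s; BW = Δω/(2π) = 8.389e+06 Hz.

(a) f₀ = 6.273e+04 Hz  (b) Q = 0.007478  (c) BW = 8.389e+06 Hz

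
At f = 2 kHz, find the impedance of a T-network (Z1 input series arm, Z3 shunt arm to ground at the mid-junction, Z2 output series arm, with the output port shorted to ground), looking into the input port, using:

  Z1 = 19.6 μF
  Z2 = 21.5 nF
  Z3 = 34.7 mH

Step 1 — Angular frequency: ω = 2π·f = 2π·2000 = 1.257e+04 rad/s.
Step 2 — Component impedances:
  Z1: Z = 1/(jωC) = -j/(ω·C) = 0 - j4.06 Ω
  Z2: Z = 1/(jωC) = -j/(ω·C) = 0 - j3701 Ω
  Z3: Z = jωL = j·1.257e+04·0.0347 = 0 + j436.1 Ω
Step 3 — With the output port shorted to ground, the output series arm Z2 runs from the junction to ground; the shunt arm Z3 also runs from the junction to ground. They appear in parallel: Z3 || Z2 = 0 + j494.3 Ω.
Step 4 — Series with input arm Z1: Z_in = Z1 + (Z3 || Z2) = 0 + j490.2 Ω = 490.2∠90.0° Ω.

Z = 0 + j490.2 Ω = 490.2∠90.0° Ω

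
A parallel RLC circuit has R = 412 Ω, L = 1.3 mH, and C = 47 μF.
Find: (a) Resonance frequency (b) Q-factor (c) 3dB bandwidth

Step 1 — Resonance: ω₀ = 1/√(LC) = 1/√(0.0013·4.7e-05) = 4046 rad/s.
Step 2 — f₀ = ω₀/(2π) = 643.9 Hz.
Step 3 — Parallel Q: Q = R/(ω₀L) = 412/(4046·0.0013) = 78.34.
Step 4 — Bandwidth: Δω = ω₀/Q = 51.64 rad/s; BW = Δω/(2π) = 8.219 Hz.

(a) f₀ = 643.9 Hz  (b) Q = 78.34  (c) BW = 8.219 Hz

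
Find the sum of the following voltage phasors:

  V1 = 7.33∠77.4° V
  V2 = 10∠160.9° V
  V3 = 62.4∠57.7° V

Step 1 — Convert each phasor to rectangular form:
  V1 = 7.33·(cos(77.4°) + j·sin(77.4°)) = 1.599 + j7.153 V
  V2 = 10·(cos(160.9°) + j·sin(160.9°)) = -9.449 + j3.272 V
  V3 = 62.4·(cos(57.7°) + j·sin(57.7°)) = 33.34 + j52.74 V
Step 2 — Sum components: V_total = 25.49 + j63.17 V.
Step 3 — Convert to polar: |V_total| = 68.12 V, ∠V_total = 68.0°.

V_total = 68.12∠68.0° V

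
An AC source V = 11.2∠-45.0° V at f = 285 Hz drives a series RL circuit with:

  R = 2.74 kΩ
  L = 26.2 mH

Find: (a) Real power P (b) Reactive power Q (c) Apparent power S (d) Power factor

Step 1 — Angular frequency: ω = 2π·f = 2π·285 = 1791 rad/s.
Step 2 — Component impedances:
  R: Z = R = 2740 Ω
  L: Z = jωL = j·1791·0.0262 = 0 + j46.92 Ω
Step 3 — Series combination: Z_total = R + L = 2740 + j46.92 Ω = 2740∠1.0° Ω.
Step 4 — Source phasor: V = 11.2∠-45.0° V = 7.92 - j7.92 V.
Step 5 — Current: I = V / Z = 0.00284 - j0.002939 A = 0.004087∠-46.0° A.
Step 6 — Complex power: S = V·I* = 0.04577 + j0.0007837 VA.
Step 7 — Real power: P = Re(S) = 0.04577 W.
Step 8 — Reactive power: Q = Im(S) = 0.0007837 VAR.
Step 9 — Apparent power: |S| = 0.04577 VA.
Step 10 — Power factor: PF = P/|S| = 0.9999 (lagging).

(a) P = 0.04577 W  (b) Q = 0.0007837 VAR  (c) S = 0.04577 VA  (d) PF = 0.9999 (lagging)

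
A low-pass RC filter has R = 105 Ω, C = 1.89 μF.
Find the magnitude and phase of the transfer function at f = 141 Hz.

Step 1 — Angular frequency: ω = 2π·141 = 885.9 rad/s.
Step 2 — Transfer function: H(jω) = 1/(1 + jωRC).
Step 3 — Denominator: 1 + jωRC = 1 + j·885.9·105·1.89e-06 = 1 + j0.1758.
Step 4 — H = 0.97 - j0.1705.
Step 5 — Magnitude: |H| = 0.9849 (-0.1 dB); phase: φ = -10.0°.

|H| = 0.9849 (-0.1 dB), φ = -10.0°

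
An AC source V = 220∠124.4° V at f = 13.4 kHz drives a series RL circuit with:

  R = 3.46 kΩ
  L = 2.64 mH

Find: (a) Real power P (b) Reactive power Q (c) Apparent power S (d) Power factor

Step 1 — Angular frequency: ω = 2π·f = 2π·1.34e+04 = 8.419e+04 rad/s.
Step 2 — Component impedances:
  R: Z = R = 3460 Ω
  L: Z = jωL = j·8.419e+04·0.00264 = 0 + j222.3 Ω
Step 3 — Series combination: Z_total = R + L = 3460 + j222.3 Ω = 3467∠3.7° Ω.
Step 4 — Source phasor: V = 220∠124.4° V = -124.3 + j181.5 V.
Step 5 — Current: I = V / Z = -0.03242 + j0.05455 A = 0.06345∠120.7° A.
Step 6 — Complex power: S = V·I* = 13.93 + j0.8949 VA.
Step 7 — Real power: P = Re(S) = 13.93 W.
Step 8 — Reactive power: Q = Im(S) = 0.8949 VAR.
Step 9 — Apparent power: |S| = 13.96 VA.
Step 10 — Power factor: PF = P/|S| = 0.9979 (lagging).

(a) P = 13.93 W  (b) Q = 0.8949 VAR  (c) S = 13.96 VA  (d) PF = 0.9979 (lagging)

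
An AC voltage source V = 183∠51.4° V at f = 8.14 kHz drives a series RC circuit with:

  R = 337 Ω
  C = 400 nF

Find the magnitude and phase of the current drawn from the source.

Step 1 — Angular frequency: ω = 2π·f = 2π·8140 = 5.115e+04 rad/s.
Step 2 — Component impedances:
  R: Z = R = 337 Ω
  C: Z = 1/(jωC) = -j/(ω·C) = 0 - j48.88 Ω
Step 3 — Series combination: Z_total = R + C = 337 - j48.88 Ω = 340.5∠-8.3° Ω.
Step 4 — Source phasor: V = 183∠51.4° V = 114.2 + j143 V.
Step 5 — Ohm's law: I = V / Z_total = (114.2 + j143) / (337 - j48.88) = 0.2715 + j0.4638 A.
Step 6 — Convert to polar: |I| = 0.5374 A, ∠I = 59.7°.

I = 0.5374∠59.7° A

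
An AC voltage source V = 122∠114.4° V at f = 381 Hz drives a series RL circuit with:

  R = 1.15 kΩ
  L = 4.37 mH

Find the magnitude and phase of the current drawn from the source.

Step 1 — Angular frequency: ω = 2π·f = 2π·381 = 2394 rad/s.
Step 2 — Component impedances:
  R: Z = R = 1150 Ω
  L: Z = jωL = j·2394·0.00437 = 0 + j10.46 Ω
Step 3 — Series combination: Z_total = R + L = 1150 + j10.46 Ω = 1150∠0.5° Ω.
Step 4 — Source phasor: V = 122∠114.4° V = -50.4 + j111.1 V.
Step 5 — Ohm's law: I = V / Z_total = (-50.4 + j111.1) / (1150 + j10.46) = -0.04294 + j0.097 A.
Step 6 — Convert to polar: |I| = 0.1061 A, ∠I = 113.9°.

I = 0.1061∠113.9° A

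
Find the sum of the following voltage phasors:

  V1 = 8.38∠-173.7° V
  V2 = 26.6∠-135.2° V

Step 1 — Convert each phasor to rectangular form:
  V1 = 8.38·(cos(-173.7°) + j·sin(-173.7°)) = -8.329 - j0.9196 V
  V2 = 26.6·(cos(-135.2°) + j·sin(-135.2°)) = -18.87 - j18.74 V
Step 2 — Sum components: V_total = -27.2 - j19.66 V.
Step 3 — Convert to polar: |V_total| = 33.57 V, ∠V_total = -144.1°.

V_total = 33.57∠-144.1° V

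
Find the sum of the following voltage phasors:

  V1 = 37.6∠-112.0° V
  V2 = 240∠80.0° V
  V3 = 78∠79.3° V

Step 1 — Convert each phasor to rectangular form:
  V1 = 37.6·(cos(-112.0°) + j·sin(-112.0°)) = -14.09 - j34.86 V
  V2 = 240·(cos(80.0°) + j·sin(80.0°)) = 41.68 + j236.4 V
  V3 = 78·(cos(79.3°) + j·sin(79.3°)) = 14.48 + j76.64 V
Step 2 — Sum components: V_total = 42.07 + j278.1 V.
Step 3 — Convert to polar: |V_total| = 281.3 V, ∠V_total = 81.4°.

V_total = 281.3∠81.4° V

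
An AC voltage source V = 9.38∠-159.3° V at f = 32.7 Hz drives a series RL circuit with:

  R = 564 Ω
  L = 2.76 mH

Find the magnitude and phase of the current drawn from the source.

Step 1 — Angular frequency: ω = 2π·f = 2π·32.7 = 205.5 rad/s.
Step 2 — Component impedances:
  R: Z = R = 564 Ω
  L: Z = jωL = j·205.5·0.00276 = 0 + j0.5671 Ω
Step 3 — Series combination: Z_total = R + L = 564 + j0.5671 Ω = 564∠0.1° Ω.
Step 4 — Source phasor: V = 9.38∠-159.3° V = -8.774 - j3.316 V.
Step 5 — Ohm's law: I = V / Z_total = (-8.774 - j3.316) / (564 + j0.5671) = -0.01556 - j0.005863 A.
Step 6 — Convert to polar: |I| = 0.01663 A, ∠I = -159.4°.

I = 0.01663∠-159.4° A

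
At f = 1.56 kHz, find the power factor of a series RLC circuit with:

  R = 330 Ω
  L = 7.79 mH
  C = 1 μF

Step 1 — Angular frequency: ω = 2π·f = 2π·1560 = 9802 rad/s.
Step 2 — Component impedances:
  R: Z = R = 330 Ω
  L: Z = jωL = j·9802·0.00779 = 0 + j76.36 Ω
  C: Z = 1/(jωC) = -j/(ω·C) = 0 - j102 Ω
Step 3 — Series combination: Z_total = R + L + C = 330 - j25.67 Ω = 331∠-4.4° Ω.
Step 4 — Power factor: PF = cos(φ) = Re(Z)/|Z| = 330/331 = 0.997.
Step 5 — Type: Im(Z) = -25.67 ⇒ leading (phase φ = -4.4°).

PF = 0.997 (leading, φ = -4.4°)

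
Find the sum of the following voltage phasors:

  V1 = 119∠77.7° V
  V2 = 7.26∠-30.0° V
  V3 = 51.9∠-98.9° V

Step 1 — Convert each phasor to rectangular form:
  V1 = 119·(cos(77.7°) + j·sin(77.7°)) = 25.35 + j116.3 V
  V2 = 7.26·(cos(-30.0°) + j·sin(-30.0°)) = 6.287 - j3.63 V
  V3 = 51.9·(cos(-98.9°) + j·sin(-98.9°)) = -8.029 - j51.28 V
Step 2 — Sum components: V_total = 23.61 + j61.36 V.
Step 3 — Convert to polar: |V_total| = 65.75 V, ∠V_total = 69.0°.

V_total = 65.75∠69.0° V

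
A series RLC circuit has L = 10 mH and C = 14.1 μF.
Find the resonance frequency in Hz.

Step 1 — Resonance condition Im(Z)=0 gives ω₀ = 1/√(LC).
Step 2 — ω₀ = 1/√(0.01·1.41e-05) = 2663 rad/s.
Step 3 — f₀ = ω₀/(2π) = 423.8 Hz.

f₀ = 423.8 Hz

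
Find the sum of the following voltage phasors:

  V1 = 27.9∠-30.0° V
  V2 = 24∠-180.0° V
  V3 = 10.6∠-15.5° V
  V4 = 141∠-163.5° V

Step 1 — Convert each phasor to rectangular form:
  V1 = 27.9·(cos(-30.0°) + j·sin(-30.0°)) = 24.16 - j13.95 V
  V2 = 24·(cos(-180.0°) + j·sin(-180.0°)) = -24 V
  V3 = 10.6·(cos(-15.5°) + j·sin(-15.5°)) = 10.21 - j2.833 V
  V4 = 141·(cos(-163.5°) + j·sin(-163.5°)) = -135.2 - j40.05 V
Step 2 — Sum components: V_total = -124.8 - j56.83 V.
Step 3 — Convert to polar: |V_total| = 137.1 V, ∠V_total = -155.5°.

V_total = 137.1∠-155.5° V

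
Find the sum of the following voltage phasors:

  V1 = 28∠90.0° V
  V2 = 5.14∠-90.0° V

Step 1 — Convert each phasor to rectangular form:
  V1 = 28·(cos(90.0°) + j·sin(90.0°)) = 0 + j28 V
  V2 = 5.14·(cos(-90.0°) + j·sin(-90.0°)) = 0 - j5.14 V
Step 2 — Sum components: V_total = 0 + j22.86 V.
Step 3 — Convert to polar: |V_total| = 22.86 V, ∠V_total = 90.0°.

V_total = 22.86∠90.0° V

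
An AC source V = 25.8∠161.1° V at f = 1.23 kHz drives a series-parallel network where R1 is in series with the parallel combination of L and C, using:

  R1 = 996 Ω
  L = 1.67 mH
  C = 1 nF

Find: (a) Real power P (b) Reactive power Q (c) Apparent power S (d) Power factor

Step 1 — Angular frequency: ω = 2π·f = 2π·1230 = 7728 rad/s.
Step 2 — Component impedances:
  R1: Z = R = 996 Ω
  L: Z = jωL = j·7728·0.00167 = 0 + j12.91 Ω
  C: Z = 1/(jωC) = -j/(ω·C) = 0 - j1.294e+05 Ω
Step 3 — Parallel branch: L || C = 1/(1/L + 1/C) = 0 + j12.91 Ω.
Step 4 — Series with R1: Z_total = R1 + (L || C) = 996 + j12.91 Ω = 996.1∠0.7° Ω.
Step 5 — Source phasor: V = 25.8∠161.1° V = -24.41 + j8.357 V.
Step 6 — Current: I = V / Z = -0.02439 + j0.008707 A = 0.0259∠160.4° A.
Step 7 — Complex power: S = V·I* = 0.6682 + j0.008659 VA.
Step 8 — Real power: P = Re(S) = 0.6682 W.
Step 9 — Reactive power: Q = Im(S) = 0.008659 VAR.
Step 10 — Apparent power: |S| = 0.6683 VA.
Step 11 — Power factor: PF = P/|S| = 0.9999 (lagging).

(a) P = 0.6682 W  (b) Q = 0.008659 VAR  (c) S = 0.6683 VA  (d) PF = 0.9999 (lagging)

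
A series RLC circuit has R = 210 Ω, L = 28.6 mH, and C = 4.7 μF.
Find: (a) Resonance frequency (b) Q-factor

Step 1 — Resonance condition Im(Z)=0 gives ω₀ = 1/√(LC).
Step 2 — ω₀ = 1/√(0.0286·4.7e-06) = 2728 rad/s.
Step 3 — f₀ = ω₀/(2π) = 434.1 Hz.
Step 4 — Series Q: Q = ω₀L/R = 2728·0.0286/210 = 0.3715.

(a) f₀ = 434.1 Hz  (b) Q = 0.3715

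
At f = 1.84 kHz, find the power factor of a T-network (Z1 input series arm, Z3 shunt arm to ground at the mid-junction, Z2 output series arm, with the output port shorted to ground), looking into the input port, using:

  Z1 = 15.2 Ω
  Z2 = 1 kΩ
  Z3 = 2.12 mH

Step 1 — Angular frequency: ω = 2π·f = 2π·1840 = 1.156e+04 rad/s.
Step 2 — Component impedances:
  Z1: Z = R = 15.2 Ω
  Z2: Z = R = 1000 Ω
  Z3: Z = jωL = j·1.156e+04·0.00212 = 0 + j24.51 Ω
Step 3 — With the output port shorted to ground, the output series arm Z2 runs from the junction to ground; the shunt arm Z3 also runs from the junction to ground. They appear in parallel: Z3 || Z2 = 0.6004 + j24.49 Ω.
Step 4 — Series with input arm Z1: Z_in = Z1 + (Z3 || Z2) = 15.8 + j24.49 Ω = 29.15∠57.2° Ω.
Step 5 — Power factor: PF = cos(φ) = Re(Z)/|Z| = 15.8004/29.1486 = 0.5421.
Step 6 — Type: Im(Z) = 24.49 ⇒ lagging (phase φ = 57.2°).

PF = 0.5421 (lagging, φ = 57.2°)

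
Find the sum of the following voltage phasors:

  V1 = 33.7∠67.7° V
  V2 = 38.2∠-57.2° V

Step 1 — Convert each phasor to rectangular form:
  V1 = 33.7·(cos(67.7°) + j·sin(67.7°)) = 12.79 + j31.18 V
  V2 = 38.2·(cos(-57.2°) + j·sin(-57.2°)) = 20.69 - j32.11 V
Step 2 — Sum components: V_total = 33.48 - j0.9301 V.
Step 3 — Convert to polar: |V_total| = 33.49 V, ∠V_total = -1.6°.

V_total = 33.49∠-1.6° V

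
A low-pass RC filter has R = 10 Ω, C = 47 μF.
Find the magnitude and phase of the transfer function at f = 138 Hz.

Step 1 — Angular frequency: ω = 2π·138 = 867.1 rad/s.
Step 2 — Transfer function: H(jω) = 1/(1 + jωRC).
Step 3 — Denominator: 1 + jωRC = 1 + j·867.1·10·4.7e-05 = 1 + j0.4075.
Step 4 — H = 0.8576 - j0.3495.
Step 5 — Magnitude: |H| = 0.9261 (-0.7 dB); phase: φ = -22.2°.

|H| = 0.9261 (-0.7 dB), φ = -22.2°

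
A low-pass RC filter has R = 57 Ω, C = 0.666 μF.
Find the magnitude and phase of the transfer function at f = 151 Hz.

Step 1 — Angular frequency: ω = 2π·151 = 948.8 rad/s.
Step 2 — Transfer function: H(jω) = 1/(1 + jωRC).
Step 3 — Denominator: 1 + jωRC = 1 + j·948.8·57·6.66e-07 = 1 + j0.03602.
Step 4 — H = 0.9987 - j0.03597.
Step 5 — Magnitude: |H| = 0.9994 (-0.0 dB); phase: φ = -2.1°.

|H| = 0.9994 (-0.0 dB), φ = -2.1°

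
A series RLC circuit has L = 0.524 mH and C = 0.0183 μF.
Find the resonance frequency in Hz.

Step 1 — Resonance condition Im(Z)=0 gives ω₀ = 1/√(LC).
Step 2 — ω₀ = 1/√(0.000524·1.83e-08) = 3.229e+05 rad/s.
Step 3 — f₀ = ω₀/(2π) = 5.14e+04 Hz.

f₀ = 5.14e+04 Hz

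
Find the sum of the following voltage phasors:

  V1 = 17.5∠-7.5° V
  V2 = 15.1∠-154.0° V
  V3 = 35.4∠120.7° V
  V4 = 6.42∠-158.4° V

Step 1 — Convert each phasor to rectangular form:
  V1 = 17.5·(cos(-7.5°) + j·sin(-7.5°)) = 17.35 - j2.284 V
  V2 = 15.1·(cos(-154.0°) + j·sin(-154.0°)) = -13.57 - j6.619 V
  V3 = 35.4·(cos(120.7°) + j·sin(120.7°)) = -18.07 + j30.44 V
  V4 = 6.42·(cos(-158.4°) + j·sin(-158.4°)) = -5.969 - j2.363 V
Step 2 — Sum components: V_total = -20.26 + j19.17 V.
Step 3 — Convert to polar: |V_total| = 27.9 V, ∠V_total = 136.6°.

V_total = 27.9∠136.6° V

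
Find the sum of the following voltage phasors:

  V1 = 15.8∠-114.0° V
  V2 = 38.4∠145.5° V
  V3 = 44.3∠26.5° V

Step 1 — Convert each phasor to rectangular form:
  V1 = 15.8·(cos(-114.0°) + j·sin(-114.0°)) = -6.426 - j14.43 V
  V2 = 38.4·(cos(145.5°) + j·sin(145.5°)) = -31.65 + j21.75 V
  V3 = 44.3·(cos(26.5°) + j·sin(26.5°)) = 39.65 + j19.77 V
Step 2 — Sum components: V_total = 1.573 + j27.08 V.
Step 3 — Convert to polar: |V_total| = 27.13 V, ∠V_total = 86.7°.

V_total = 27.13∠86.7° V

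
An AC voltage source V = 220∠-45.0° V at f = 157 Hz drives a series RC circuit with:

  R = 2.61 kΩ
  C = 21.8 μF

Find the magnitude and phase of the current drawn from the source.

Step 1 — Angular frequency: ω = 2π·f = 2π·157 = 986.5 rad/s.
Step 2 — Component impedances:
  R: Z = R = 2610 Ω
  C: Z = 1/(jωC) = -j/(ω·C) = 0 - j46.5 Ω
Step 3 — Series combination: Z_total = R + C = 2610 - j46.5 Ω = 2610∠-1.0° Ω.
Step 4 — Source phasor: V = 220∠-45.0° V = 155.6 - j155.6 V.
Step 5 — Ohm's law: I = V / Z_total = (155.6 - j155.6) / (2610 - j46.5) = 0.06065 - j0.05852 A.
Step 6 — Convert to polar: |I| = 0.08428 A, ∠I = -44.0°.

I = 0.08428∠-44.0° A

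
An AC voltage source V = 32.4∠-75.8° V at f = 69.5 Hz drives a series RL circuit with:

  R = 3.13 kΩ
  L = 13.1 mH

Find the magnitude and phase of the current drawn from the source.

Step 1 — Angular frequency: ω = 2π·f = 2π·69.5 = 436.7 rad/s.
Step 2 — Component impedances:
  R: Z = R = 3130 Ω
  L: Z = jωL = j·436.7·0.0131 = 0 + j5.721 Ω
Step 3 — Series combination: Z_total = R + L = 3130 + j5.721 Ω = 3130∠0.1° Ω.
Step 4 — Source phasor: V = 32.4∠-75.8° V = 7.948 - j31.41 V.
Step 5 — Ohm's law: I = V / Z_total = (7.948 - j31.41) / (3130 + j5.721) = 0.002521 - j0.01004 A.
Step 6 — Convert to polar: |I| = 0.01035 A, ∠I = -75.9°.

I = 0.01035∠-75.9° A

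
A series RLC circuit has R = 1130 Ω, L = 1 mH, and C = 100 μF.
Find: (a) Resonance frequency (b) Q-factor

Step 1 — Resonance condition Im(Z)=0 gives ω₀ = 1/√(LC).
Step 2 — ω₀ = 1/√(0.001·0.0001) = 3162 rad/s.
Step 3 — f₀ = ω₀/(2π) = 503.3 Hz.
Step 4 — Series Q: Q = ω₀L/R = 3162·0.001/1130 = 0.002798.

(a) f₀ = 503.3 Hz  (b) Q = 0.002798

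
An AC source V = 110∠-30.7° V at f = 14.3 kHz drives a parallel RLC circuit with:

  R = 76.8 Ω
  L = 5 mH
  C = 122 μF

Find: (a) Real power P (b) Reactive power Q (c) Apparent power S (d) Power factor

Step 1 — Angular frequency: ω = 2π·f = 2π·1.43e+04 = 8.985e+04 rad/s.
Step 2 — Component impedances:
  R: Z = R = 76.8 Ω
  L: Z = jωL = j·8.985e+04·0.005 = 0 + j449.2 Ω
  C: Z = 1/(jωC) = -j/(ω·C) = 0 - j0.09123 Ω
Step 3 — Parallel combination: 1/Z_total = 1/R + 1/L + 1/C; Z_total = 0.0001084 - j0.09125 Ω = 0.09125∠-89.9° Ω.
Step 4 — Source phasor: V = 110∠-30.7° V = 94.58 - j56.16 V.
Step 5 — Current: I = V / Z = 616.7 + j1036 A = 1206∠59.2° A.
Step 6 — Complex power: S = V·I* = 157.6 - j1.326e+05 VA.
Step 7 — Real power: P = Re(S) = 157.6 W.
Step 8 — Reactive power: Q = Im(S) = -1.326e+05 VAR.
Step 9 — Apparent power: |S| = 1.326e+05 VA.
Step 10 — Power factor: PF = P/|S| = 0.001188 (leading).

(a) P = 157.6 W  (b) Q = -1.326e+05 VAR  (c) S = 1.326e+05 VA  (d) PF = 0.001188 (leading)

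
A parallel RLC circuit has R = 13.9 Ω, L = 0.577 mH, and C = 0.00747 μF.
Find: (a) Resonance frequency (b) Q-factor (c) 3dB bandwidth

Step 1 — Resonance: ω₀ = 1/√(LC) = 1/√(0.000577·7.47e-09) = 4.817e+05 rad/s.
Step 2 — f₀ = ω₀/(2π) = 7.666e+04 Hz.
Step 3 — Parallel Q: Q = R/(ω₀L) = 13.9/(4.817e+05·0.000577) = 0.05001.
Step 4 — Bandwidth: Δω = ω₀/Q = 9.631e+06 rad/s; BW = Δω/(2π) = 1.533e+06 Hz.

(a) f₀ = 7.666e+04 Hz  (b) Q = 0.05001  (c) BW = 1.533e+06 Hz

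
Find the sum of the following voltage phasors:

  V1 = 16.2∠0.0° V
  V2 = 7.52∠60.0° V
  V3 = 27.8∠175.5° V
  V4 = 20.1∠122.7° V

Step 1 — Convert each phasor to rectangular form:
  V1 = 16.2·(cos(0.0°) + j·sin(0.0°)) = 16.2 V
  V2 = 7.52·(cos(60.0°) + j·sin(60.0°)) = 3.76 + j6.513 V
  V3 = 27.8·(cos(175.5°) + j·sin(175.5°)) = -27.71 + j2.181 V
  V4 = 20.1·(cos(122.7°) + j·sin(122.7°)) = -10.86 + j16.91 V
Step 2 — Sum components: V_total = -18.61 + j25.61 V.
Step 3 — Convert to polar: |V_total| = 31.66 V, ∠V_total = 126.0°.

V_total = 31.66∠126.0° V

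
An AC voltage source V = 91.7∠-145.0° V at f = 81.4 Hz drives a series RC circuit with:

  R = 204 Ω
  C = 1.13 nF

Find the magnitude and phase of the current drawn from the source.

Step 1 — Angular frequency: ω = 2π·f = 2π·81.4 = 511.5 rad/s.
Step 2 — Component impedances:
  R: Z = R = 204 Ω
  C: Z = 1/(jωC) = -j/(ω·C) = 0 - j1.73e+06 Ω
Step 3 — Series combination: Z_total = R + C = 204 - j1.73e+06 Ω = 1.73e+06∠-90.0° Ω.
Step 4 — Source phasor: V = 91.7∠-145.0° V = -75.12 - j52.6 V.
Step 5 — Ohm's law: I = V / Z_total = (-75.12 - j52.6) / (204 - j1.73e+06) = 3.039e-05 - j4.342e-05 A.
Step 6 — Convert to polar: |I| = 5.3e-05 A, ∠I = -55.0°.

I = 5.3e-05∠-55.0° A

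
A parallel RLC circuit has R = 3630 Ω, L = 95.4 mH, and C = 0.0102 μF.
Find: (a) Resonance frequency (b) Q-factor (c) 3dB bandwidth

Step 1 — Resonance: ω₀ = 1/√(LC) = 1/√(0.0954·1.02e-08) = 3.206e+04 rad/s.
Step 2 — f₀ = ω₀/(2π) = 5102 Hz.
Step 3 — Parallel Q: Q = R/(ω₀L) = 3630/(3.206e+04·0.0954) = 1.187.
Step 4 — Bandwidth: Δω = ω₀/Q = 2.701e+04 rad/s; BW = Δω/(2π) = 4298 Hz.

(a) f₀ = 5102 Hz  (b) Q = 1.187  (c) BW = 4298 Hz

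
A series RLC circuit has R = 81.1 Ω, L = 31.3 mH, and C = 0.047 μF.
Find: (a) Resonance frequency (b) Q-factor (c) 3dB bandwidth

Step 1 — Resonance: ω₀ = 1/√(LC) = 1/√(0.0313·4.7e-08) = 2.607e+04 rad/s.
Step 2 — f₀ = ω₀/(2π) = 4150 Hz.
Step 3 — Series Q: Q = ω₀L/R = 2.607e+04·0.0313/81.1 = 10.06.
Step 4 — Bandwidth: Δω = ω₀/Q = 2591 rad/s; BW = Δω/(2π) = 412.4 Hz.

(a) f₀ = 4150 Hz  (b) Q = 10.06  (c) BW = 412.4 Hz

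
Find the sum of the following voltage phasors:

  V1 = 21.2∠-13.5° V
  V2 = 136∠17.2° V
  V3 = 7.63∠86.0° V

Step 1 — Convert each phasor to rectangular form:
  V1 = 21.2·(cos(-13.5°) + j·sin(-13.5°)) = 20.61 - j4.949 V
  V2 = 136·(cos(17.2°) + j·sin(17.2°)) = 129.9 + j40.22 V
  V3 = 7.63·(cos(86.0°) + j·sin(86.0°)) = 0.5322 + j7.611 V
Step 2 — Sum components: V_total = 151.1 + j42.88 V.
Step 3 — Convert to polar: |V_total| = 157 V, ∠V_total = 15.8°.

V_total = 157∠15.8° V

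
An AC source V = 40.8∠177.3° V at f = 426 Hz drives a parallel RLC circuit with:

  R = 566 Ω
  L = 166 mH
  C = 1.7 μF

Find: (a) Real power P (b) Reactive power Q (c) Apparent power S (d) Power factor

Step 1 — Angular frequency: ω = 2π·f = 2π·426 = 2677 rad/s.
Step 2 — Component impedances:
  R: Z = R = 566 Ω
  L: Z = jωL = j·2677·0.166 = 0 + j444.3 Ω
  C: Z = 1/(jωC) = -j/(ω·C) = 0 - j219.8 Ω
Step 3 — Parallel combination: 1/Z_total = 1/R + 1/L + 1/C; Z_total = 210.1 - j273.4 Ω = 344.8∠-52.5° Ω.
Step 4 — Source phasor: V = 40.8∠177.3° V = -40.75 + j1.922 V.
Step 5 — Current: I = V / Z = -0.07642 - j0.09033 A = 0.1183∠-130.2° A.
Step 6 — Complex power: S = V·I* = 2.941 - j3.828 VA.
Step 7 — Real power: P = Re(S) = 2.941 W.
Step 8 — Reactive power: Q = Im(S) = -3.828 VAR.
Step 9 — Apparent power: |S| = 4.827 VA.
Step 10 — Power factor: PF = P/|S| = 0.6092 (leading).

(a) P = 2.941 W  (b) Q = -3.828 VAR  (c) S = 4.827 VA  (d) PF = 0.6092 (leading)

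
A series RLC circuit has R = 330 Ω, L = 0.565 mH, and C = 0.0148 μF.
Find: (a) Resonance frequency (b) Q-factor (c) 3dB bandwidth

Step 1 — Resonance: ω₀ = 1/√(LC) = 1/√(0.000565·1.48e-08) = 3.458e+05 rad/s.
Step 2 — f₀ = ω₀/(2π) = 5.504e+04 Hz.
Step 3 — Series Q: Q = ω₀L/R = 3.458e+05·0.000565/330 = 0.5921.
Step 4 — Bandwidth: Δω = ω₀/Q = 5.841e+05 rad/s; BW = Δω/(2π) = 9.296e+04 Hz.

(a) f₀ = 5.504e+04 Hz  (b) Q = 0.5921  (c) BW = 9.296e+04 Hz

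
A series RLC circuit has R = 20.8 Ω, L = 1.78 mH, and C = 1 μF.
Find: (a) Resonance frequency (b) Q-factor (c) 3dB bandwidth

Step 1 — Resonance: ω₀ = 1/√(LC) = 1/√(0.00178·1e-06) = 2.37e+04 rad/s.
Step 2 — f₀ = ω₀/(2π) = 3772 Hz.
Step 3 — Series Q: Q = ω₀L/R = 2.37e+04·0.00178/20.8 = 2.028.
Step 4 — Bandwidth: Δω = ω₀/Q = 1.169e+04 rad/s; BW = Δω/(2π) = 1860 Hz.

(a) f₀ = 3772 Hz  (b) Q = 2.028  (c) BW = 1860 Hz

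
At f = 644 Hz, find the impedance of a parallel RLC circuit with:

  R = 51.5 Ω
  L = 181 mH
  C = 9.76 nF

Step 1 — Angular frequency: ω = 2π·f = 2π·644 = 4046 rad/s.
Step 2 — Component impedances:
  R: Z = R = 51.5 Ω
  L: Z = jωL = j·4046·0.181 = 0 + j732.4 Ω
  C: Z = 1/(jωC) = -j/(ω·C) = 0 - j2.532e+04 Ω
Step 3 — Parallel combination: 1/Z_total = 1/R + 1/L + 1/C; Z_total = 51.26 + j3.5 Ω = 51.38∠3.9° Ω.

Z = 51.26 + j3.5 Ω = 51.38∠3.9° Ω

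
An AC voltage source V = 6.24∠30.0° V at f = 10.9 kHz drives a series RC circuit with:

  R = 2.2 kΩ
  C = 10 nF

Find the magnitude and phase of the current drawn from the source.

Step 1 — Angular frequency: ω = 2π·f = 2π·1.09e+04 = 6.849e+04 rad/s.
Step 2 — Component impedances:
  R: Z = R = 2200 Ω
  C: Z = 1/(jωC) = -j/(ω·C) = 0 - j1460 Ω
Step 3 — Series combination: Z_total = R + C = 2200 - j1460 Ω = 2640∠-33.6° Ω.
Step 4 — Source phasor: V = 6.24∠30.0° V = 5.404 + j3.12 V.
Step 5 — Ohm's law: I = V / Z_total = (5.404 + j3.12) / (2200 - j1460) = 0.001052 + j0.002116 A.
Step 6 — Convert to polar: |I| = 0.002363 A, ∠I = 63.6°.

I = 0.002363∠63.6° A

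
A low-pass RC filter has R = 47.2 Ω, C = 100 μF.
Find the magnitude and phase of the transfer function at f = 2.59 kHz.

Step 1 — Angular frequency: ω = 2π·2590 = 1.627e+04 rad/s.
Step 2 — Transfer function: H(jω) = 1/(1 + jωRC).
Step 3 — Denominator: 1 + jωRC = 1 + j·1.627e+04·47.2·0.0001 = 1 + j76.81.
Step 4 — H = 0.0001695 - j0.01302.
Step 5 — Magnitude: |H| = 0.01302 (-37.7 dB); phase: φ = -89.3°.

|H| = 0.01302 (-37.7 dB), φ = -89.3°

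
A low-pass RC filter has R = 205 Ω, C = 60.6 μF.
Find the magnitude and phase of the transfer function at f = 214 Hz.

Step 1 — Angular frequency: ω = 2π·214 = 1345 rad/s.
Step 2 — Transfer function: H(jω) = 1/(1 + jωRC).
Step 3 — Denominator: 1 + jωRC = 1 + j·1345·205·6.06e-05 = 1 + j16.7.
Step 4 — H = 0.003571 - j0.05965.
Step 5 — Magnitude: |H| = 0.05976 (-24.5 dB); phase: φ = -86.6°.

|H| = 0.05976 (-24.5 dB), φ = -86.6°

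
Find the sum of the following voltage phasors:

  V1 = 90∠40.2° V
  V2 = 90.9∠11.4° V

Step 1 — Convert each phasor to rectangular form:
  V1 = 90·(cos(40.2°) + j·sin(40.2°)) = 68.74 + j58.09 V
  V2 = 90.9·(cos(11.4°) + j·sin(11.4°)) = 89.11 + j17.97 V
Step 2 — Sum components: V_total = 157.8 + j76.06 V.
Step 3 — Convert to polar: |V_total| = 175.2 V, ∠V_total = 25.7°.

V_total = 175.2∠25.7° V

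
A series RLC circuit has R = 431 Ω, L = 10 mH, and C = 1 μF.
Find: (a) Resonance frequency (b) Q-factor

Step 1 — Resonance condition Im(Z)=0 gives ω₀ = 1/√(LC).
Step 2 — ω₀ = 1/√(0.01·1e-06) = 1e+04 rad/s.
Step 3 — f₀ = ω₀/(2π) = 1592 Hz.
Step 4 — Series Q: Q = ω₀L/R = 1e+04·0.01/431 = 0.232.

(a) f₀ = 1592 Hz  (b) Q = 0.232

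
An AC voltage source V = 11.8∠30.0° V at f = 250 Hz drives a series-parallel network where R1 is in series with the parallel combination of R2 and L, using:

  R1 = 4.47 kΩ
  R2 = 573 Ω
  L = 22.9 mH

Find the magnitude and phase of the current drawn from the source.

Step 1 — Angular frequency: ω = 2π·f = 2π·250 = 1571 rad/s.
Step 2 — Component impedances:
  R1: Z = R = 4470 Ω
  R2: Z = R = 573 Ω
  L: Z = jωL = j·1571·0.0229 = 0 + j35.97 Ω
Step 3 — Parallel branch: R2 || L = 1/(1/R2 + 1/L) = 2.249 + j35.83 Ω.
Step 4 — Series with R1: Z_total = R1 + (R2 || L) = 4472 + j35.83 Ω = 4472∠0.5° Ω.
Step 5 — Source phasor: V = 11.8∠30.0° V = 10.22 + j5.9 V.
Step 6 — Ohm's law: I = V / Z_total = (10.22 + j5.9) / (4472 + j35.83) = 0.002295 + j0.001301 A.
Step 7 — Convert to polar: |I| = 0.002638 A, ∠I = 29.5°.

I = 0.002638∠29.5° A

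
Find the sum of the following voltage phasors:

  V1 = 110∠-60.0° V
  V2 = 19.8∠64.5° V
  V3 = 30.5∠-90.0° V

Step 1 — Convert each phasor to rectangular form:
  V1 = 110·(cos(-60.0°) + j·sin(-60.0°)) = 55 - j95.26 V
  V2 = 19.8·(cos(64.5°) + j·sin(64.5°)) = 8.524 + j17.87 V
  V3 = 30.5·(cos(-90.0°) + j·sin(-90.0°)) = 0 - j30.5 V
Step 2 — Sum components: V_total = 63.52 - j107.9 V.
Step 3 — Convert to polar: |V_total| = 125.2 V, ∠V_total = -59.5°.

V_total = 125.2∠-59.5° V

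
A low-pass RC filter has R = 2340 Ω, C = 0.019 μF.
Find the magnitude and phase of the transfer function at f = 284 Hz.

Step 1 — Angular frequency: ω = 2π·284 = 1784 rad/s.
Step 2 — Transfer function: H(jω) = 1/(1 + jωRC).
Step 3 — Denominator: 1 + jωRC = 1 + j·1784·2340·1.9e-08 = 1 + j0.07934.
Step 4 — H = 0.9937 - j0.07884.
Step 5 — Magnitude: |H| = 0.9969 (-0.0 dB); phase: φ = -4.5°.

|H| = 0.9969 (-0.0 dB), φ = -4.5°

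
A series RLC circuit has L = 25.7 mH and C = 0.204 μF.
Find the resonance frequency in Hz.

Step 1 — Resonance condition Im(Z)=0 gives ω₀ = 1/√(LC).
Step 2 — ω₀ = 1/√(0.0257·2.04e-07) = 1.381e+04 rad/s.
Step 3 — f₀ = ω₀/(2π) = 2198 Hz.

f₀ = 2198 Hz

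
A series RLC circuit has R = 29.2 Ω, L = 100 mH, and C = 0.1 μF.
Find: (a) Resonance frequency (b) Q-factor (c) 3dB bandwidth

Step 1 — Resonance condition Im(Z)=0 gives ω₀ = 1/√(LC).
Step 2 — ω₀ = 1/√(0.1·1e-07) = 1e+04 rad/s.
Step 3 — f₀ = ω₀/(2π) = 1592 Hz.
Step 4 — Series Q: Q = ω₀L/R = 1e+04·0.1/29.2 = 34.25.
Step 5 — 3dB bandwidth: Δω = ω₀/Q = 292 rad/s; BW = Δω/(2π) = 46.47 Hz.

(a) f₀ = 1592 Hz  (b) Q = 34.25  (c) BW = 46.47 Hz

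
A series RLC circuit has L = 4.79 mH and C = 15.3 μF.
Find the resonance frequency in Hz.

Step 1 — Resonance condition Im(Z)=0 gives ω₀ = 1/√(LC).
Step 2 — ω₀ = 1/√(0.00479·1.53e-05) = 3694 rad/s.
Step 3 — f₀ = ω₀/(2π) = 587.9 Hz.

f₀ = 587.9 Hz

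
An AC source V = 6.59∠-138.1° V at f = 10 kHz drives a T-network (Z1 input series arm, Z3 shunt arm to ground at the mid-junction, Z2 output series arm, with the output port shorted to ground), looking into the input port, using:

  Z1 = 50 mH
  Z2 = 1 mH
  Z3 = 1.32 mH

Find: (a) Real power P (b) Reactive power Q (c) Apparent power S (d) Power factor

Step 1 — Angular frequency: ω = 2π·f = 2π·1e+04 = 6.283e+04 rad/s.
Step 2 — Component impedances:
  Z1: Z = jωL = j·6.283e+04·0.05 = 0 + j3142 Ω
  Z2: Z = jωL = j·6.283e+04·0.001 = 0 + j62.83 Ω
  Z3: Z = jωL = j·6.283e+04·0.00132 = 0 + j82.94 Ω
Step 3 — With the output port shorted to ground, the output series arm Z2 runs from the junction to ground; the shunt arm Z3 also runs from the junction to ground. They appear in parallel: Z3 || Z2 = 0 + j35.75 Ω.
Step 4 — Series with input arm Z1: Z_in = Z1 + (Z3 || Z2) = 0 + j3177 Ω = 3177∠90.0° Ω.
Step 5 — Source phasor: V = 6.59∠-138.1° V = -4.905 - j4.401 V.
Step 6 — Current: I = V / Z = -0.001385 + j0.001544 A = 0.002074∠131.9° A.
Step 7 — Complex power: S = V·I* = 0 + j0.01367 VA.
Step 8 — Real power: P = Re(S) = 0 W.
Step 9 — Reactive power: Q = Im(S) = 0.01367 VAR.
Step 10 — Apparent power: |S| = 0.01367 VA.
Step 11 — Power factor: PF = P/|S| = 0 (lagging).

(a) P = 0 W  (b) Q = 0.01367 VAR  (c) S = 0.01367 VA  (d) PF = 0 (lagging)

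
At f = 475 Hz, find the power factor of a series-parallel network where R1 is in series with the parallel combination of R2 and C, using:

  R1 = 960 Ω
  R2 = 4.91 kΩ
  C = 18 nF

Step 1 — Angular frequency: ω = 2π·f = 2π·475 = 2985 rad/s.
Step 2 — Component impedances:
  R1: Z = R = 960 Ω
  R2: Z = R = 4910 Ω
  C: Z = 1/(jωC) = -j/(ω·C) = 0 - j1.861e+04 Ω
Step 3 — Parallel branch: R2 || C = 1/(1/R2 + 1/C) = 4591 - j1211 Ω.
Step 4 — Series with R1: Z_total = R1 + (R2 || C) = 5551 - j1211 Ω = 5681∠-12.3° Ω.
Step 5 — Power factor: PF = cos(φ) = Re(Z)/|Z| = 5550.6/5681.1 = 0.977.
Step 6 — Type: Im(Z) = -1211 ⇒ leading (phase φ = -12.3°).

PF = 0.977 (leading, φ = -12.3°)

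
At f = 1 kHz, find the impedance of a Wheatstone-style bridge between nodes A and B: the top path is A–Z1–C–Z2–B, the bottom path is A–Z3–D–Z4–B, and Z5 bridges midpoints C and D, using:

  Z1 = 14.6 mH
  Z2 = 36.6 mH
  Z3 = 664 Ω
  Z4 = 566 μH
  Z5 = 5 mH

Step 1 — Angular frequency: ω = 2π·f = 2π·1000 = 6283 rad/s.
Step 2 — Component impedances:
  Z1: Z = jωL = j·6283·0.0146 = 0 + j91.73 Ω
  Z2: Z = jωL = j·6283·0.0366 = 0 + j230 Ω
  Z3: Z = R = 664 Ω
  Z4: Z = jωL = j·6283·0.000566 = 0 + j3.556 Ω
  Z5: Z = jωL = j·6283·0.005 = 0 + j31.42 Ω
Step 3 — Bridge requires nodal analysis (the Z5 bridge couples midpoints C and D, so the two paths cannot be reduced to a simple series/parallel combination). Setting node B to ground and injecting 1 A at node A, the 3-node admittance system at A, C, D solves to V_A = Z_AB = 20.66 + j118.4 Ω = 120.2∠80.1° Ω.

Z = 20.66 + j118.4 Ω = 120.2∠80.1° Ω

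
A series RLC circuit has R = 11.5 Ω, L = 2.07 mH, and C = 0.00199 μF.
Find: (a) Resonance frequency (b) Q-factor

Step 1 — Resonance condition Im(Z)=0 gives ω₀ = 1/√(LC).
Step 2 — ω₀ = 1/√(0.00207·1.99e-09) = 4.927e+05 rad/s.
Step 3 — f₀ = ω₀/(2π) = 7.842e+04 Hz.
Step 4 — Series Q: Q = ω₀L/R = 4.927e+05·0.00207/11.5 = 88.69.

(a) f₀ = 7.842e+04 Hz  (b) Q = 88.69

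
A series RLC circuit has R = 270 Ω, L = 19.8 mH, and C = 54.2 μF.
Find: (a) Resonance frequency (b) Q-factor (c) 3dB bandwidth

Step 1 — Resonance condition Im(Z)=0 gives ω₀ = 1/√(LC).
Step 2 — ω₀ = 1/√(0.0198·5.42e-05) = 965.3 rad/s.
Step 3 — f₀ = ω₀/(2π) = 153.6 Hz.
Step 4 — Series Q: Q = ω₀L/R = 965.3·0.0198/270 = 0.07079.
Step 5 — 3dB bandwidth: Δω = ω₀/Q = 1.364e+04 rad/s; BW = Δω/(2π) = 2170 Hz.

(a) f₀ = 153.6 Hz  (b) Q = 0.07079  (c) BW = 2170 Hz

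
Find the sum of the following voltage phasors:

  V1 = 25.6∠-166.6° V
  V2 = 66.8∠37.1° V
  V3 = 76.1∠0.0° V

Step 1 — Convert each phasor to rectangular form:
  V1 = 25.6·(cos(-166.6°) + j·sin(-166.6°)) = -24.9 - j5.933 V
  V2 = 66.8·(cos(37.1°) + j·sin(37.1°)) = 53.28 + j40.29 V
  V3 = 76.1·(cos(0.0°) + j·sin(0.0°)) = 76.1 V
Step 2 — Sum components: V_total = 104.5 + j34.36 V.
Step 3 — Convert to polar: |V_total| = 110 V, ∠V_total = 18.2°.

V_total = 110∠18.2° V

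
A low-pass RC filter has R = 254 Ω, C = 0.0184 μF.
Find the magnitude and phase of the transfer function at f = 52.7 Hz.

Step 1 — Angular frequency: ω = 2π·52.7 = 331.1 rad/s.
Step 2 — Transfer function: H(jω) = 1/(1 + jωRC).
Step 3 — Denominator: 1 + jωRC = 1 + j·331.1·254·1.84e-08 = 1 + j0.001548.
Step 4 — H = 1 - j0.001548.
Step 5 — Magnitude: |H| = 1 (-0.0 dB); phase: φ = -0.1°.

|H| = 1 (-0.0 dB), φ = -0.1°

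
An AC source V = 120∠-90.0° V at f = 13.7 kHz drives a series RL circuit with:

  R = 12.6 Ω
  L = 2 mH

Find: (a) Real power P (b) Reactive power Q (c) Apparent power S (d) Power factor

Step 1 — Angular frequency: ω = 2π·f = 2π·1.37e+04 = 8.608e+04 rad/s.
Step 2 — Component impedances:
  R: Z = R = 12.6 Ω
  L: Z = jωL = j·8.608e+04·0.002 = 0 + j172.2 Ω
Step 3 — Series combination: Z_total = R + L = 12.6 + j172.2 Ω = 172.6∠85.8° Ω.
Step 4 — Source phasor: V = 120∠-90.0° V = 0 - j120 V.
Step 5 — Current: I = V / Z = -0.6933 - j0.05074 A = 0.6952∠-175.8° A.
Step 6 — Complex power: S = V·I* = 6.089 + j83.2 VA.
Step 7 — Real power: P = Re(S) = 6.089 W.
Step 8 — Reactive power: Q = Im(S) = 83.2 VAR.
Step 9 — Apparent power: |S| = 83.42 VA.
Step 10 — Power factor: PF = P/|S| = 0.07299 (lagging).

(a) P = 6.089 W  (b) Q = 83.2 VAR  (c) S = 83.42 VA  (d) PF = 0.07299 (lagging)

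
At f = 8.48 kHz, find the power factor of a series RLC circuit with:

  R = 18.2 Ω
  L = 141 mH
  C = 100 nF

Step 1 — Angular frequency: ω = 2π·f = 2π·8480 = 5.328e+04 rad/s.
Step 2 — Component impedances:
  R: Z = R = 18.2 Ω
  L: Z = jωL = j·5.328e+04·0.141 = 0 + j7513 Ω
  C: Z = 1/(jωC) = -j/(ω·C) = 0 - j187.7 Ω
Step 3 — Series combination: Z_total = R + L + C = 18.2 + j7325 Ω = 7325∠89.9° Ω.
Step 4 — Power factor: PF = cos(φ) = Re(Z)/|Z| = 18.2/7325 = 0.002485.
Step 5 — Type: Im(Z) = 7325 ⇒ lagging (phase φ = 89.9°).

PF = 0.002485 (lagging, φ = 89.9°)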